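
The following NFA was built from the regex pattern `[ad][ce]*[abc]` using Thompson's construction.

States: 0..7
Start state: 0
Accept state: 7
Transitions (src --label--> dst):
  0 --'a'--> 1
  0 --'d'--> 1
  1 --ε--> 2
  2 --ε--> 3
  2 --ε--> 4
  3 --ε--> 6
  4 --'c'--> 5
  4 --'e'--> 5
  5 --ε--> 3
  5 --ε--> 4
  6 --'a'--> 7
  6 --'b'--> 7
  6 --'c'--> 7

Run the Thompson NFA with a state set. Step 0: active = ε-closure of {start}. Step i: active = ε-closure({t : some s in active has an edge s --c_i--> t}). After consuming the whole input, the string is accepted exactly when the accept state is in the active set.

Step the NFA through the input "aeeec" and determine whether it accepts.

Answer: ACCEPT

Trace:
start: ε-closure({0}) = {0}
'a' @ 1: {1,2,3,4,6}
'e' @ 2: {3,4,5,6}
'e' @ 3: {3,4,5,6}
'e' @ 4: {3,4,5,6}
'c' @ 5: {3,4,5,6,7}  ✓accept
after full input: {3,4,5,6,7}  (accept=7 in)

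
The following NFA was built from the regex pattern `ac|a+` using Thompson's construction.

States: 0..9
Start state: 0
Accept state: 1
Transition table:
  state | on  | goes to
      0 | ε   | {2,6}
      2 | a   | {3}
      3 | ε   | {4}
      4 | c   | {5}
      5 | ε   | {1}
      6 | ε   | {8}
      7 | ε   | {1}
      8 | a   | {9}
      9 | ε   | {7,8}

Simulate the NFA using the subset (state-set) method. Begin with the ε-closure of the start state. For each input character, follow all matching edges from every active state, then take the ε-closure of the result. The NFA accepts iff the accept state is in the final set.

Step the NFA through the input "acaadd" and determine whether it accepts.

S₀ = ε-closure({0}) = {0,2,6,8}
'a' @ 1: {1,3,4,7,8,9}  [accepting]
'c' @ 2: {1,5}  [accepting]
'a' @ 3: {}  — state set empty
rest 'add' ignored (set empty)
final: {}; accept 1 not in set

Answer: REJECT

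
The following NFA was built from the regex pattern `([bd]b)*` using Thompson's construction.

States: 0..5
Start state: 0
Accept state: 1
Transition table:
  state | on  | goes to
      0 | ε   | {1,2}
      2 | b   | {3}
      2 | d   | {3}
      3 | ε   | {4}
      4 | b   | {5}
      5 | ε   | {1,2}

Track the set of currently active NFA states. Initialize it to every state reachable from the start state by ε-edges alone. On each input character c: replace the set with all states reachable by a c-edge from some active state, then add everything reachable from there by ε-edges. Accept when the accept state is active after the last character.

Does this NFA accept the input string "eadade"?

S₀ = ε-closure({0}) = {0,1,2}
'e' @ 1: {}  — dead — no transitions
rest 'adade' ignored (set empty)
final: {}; accept 1 not in set

Answer: REJECT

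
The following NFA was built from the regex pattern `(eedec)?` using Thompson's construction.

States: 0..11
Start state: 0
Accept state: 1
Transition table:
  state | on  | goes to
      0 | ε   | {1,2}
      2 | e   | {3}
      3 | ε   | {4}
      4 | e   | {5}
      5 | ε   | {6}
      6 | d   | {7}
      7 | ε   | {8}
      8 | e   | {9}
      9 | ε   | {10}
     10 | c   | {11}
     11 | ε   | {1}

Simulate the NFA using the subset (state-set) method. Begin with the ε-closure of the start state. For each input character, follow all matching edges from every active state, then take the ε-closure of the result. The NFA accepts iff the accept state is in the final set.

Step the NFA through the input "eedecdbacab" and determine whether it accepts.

initial (ε-close {0}): {0,1,2}
'e' @ 1: {3,4}
'e' @ 2: {5,6}
'd' @ 3: {7,8}
'e' @ 4: {9,10}
'c' @ 5: {1,11}  [accepting]
'd' @ 6: {}  — dead — no transitions
rest 'bacab' ignored (set empty)
after full input: {}  (accept=1 not in)

Answer: REJECT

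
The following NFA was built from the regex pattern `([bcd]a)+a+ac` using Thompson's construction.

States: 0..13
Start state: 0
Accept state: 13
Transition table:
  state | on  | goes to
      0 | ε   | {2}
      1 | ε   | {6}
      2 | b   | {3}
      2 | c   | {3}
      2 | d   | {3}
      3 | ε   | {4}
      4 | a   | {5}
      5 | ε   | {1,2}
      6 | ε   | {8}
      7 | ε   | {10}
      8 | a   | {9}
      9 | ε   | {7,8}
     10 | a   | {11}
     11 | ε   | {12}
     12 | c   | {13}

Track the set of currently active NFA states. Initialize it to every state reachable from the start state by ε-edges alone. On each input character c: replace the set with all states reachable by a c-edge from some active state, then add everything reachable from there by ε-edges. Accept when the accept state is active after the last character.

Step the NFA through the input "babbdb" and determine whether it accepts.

Answer: REJECT

Derivation:
start: ε-closure({0}) = {0,2}
'b' @ 1: {3,4}
'a' @ 2: {1,2,5,6,8}
'b' @ 3: {3,4}
'b' @ 4: {}  — no active states
rest 'db' ignored (set empty)
final: {}; accept 13 not in set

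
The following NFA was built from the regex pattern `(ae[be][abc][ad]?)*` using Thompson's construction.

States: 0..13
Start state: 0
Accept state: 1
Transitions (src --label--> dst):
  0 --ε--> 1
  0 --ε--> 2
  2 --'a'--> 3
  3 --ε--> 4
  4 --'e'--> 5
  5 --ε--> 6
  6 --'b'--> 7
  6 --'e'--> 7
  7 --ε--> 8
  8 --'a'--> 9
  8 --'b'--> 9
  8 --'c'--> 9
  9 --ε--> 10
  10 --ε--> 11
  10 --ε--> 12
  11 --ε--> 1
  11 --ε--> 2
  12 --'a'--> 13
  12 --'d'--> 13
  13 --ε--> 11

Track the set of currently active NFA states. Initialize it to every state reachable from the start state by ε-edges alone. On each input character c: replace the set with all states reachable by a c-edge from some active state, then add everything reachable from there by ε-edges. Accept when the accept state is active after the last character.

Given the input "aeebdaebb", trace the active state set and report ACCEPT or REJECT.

initial (ε-close {0}): {0,1,2}
'a' @ 1: {3,4}
'e' @ 2: {5,6}
'e' @ 3: {7,8}
'b' @ 4: {1,2,9,10,11,12}  [accepting]
'd' @ 5: {1,2,11,13}  [accepting]
'a' @ 6: {3,4}
'e' @ 7: {5,6}
'b' @ 8: {7,8}
'b' @ 9: {1,2,9,10,11,12}  [accepting]
after full input: {1,2,9,10,11,12}  (accept=1 in)

Answer: ACCEPT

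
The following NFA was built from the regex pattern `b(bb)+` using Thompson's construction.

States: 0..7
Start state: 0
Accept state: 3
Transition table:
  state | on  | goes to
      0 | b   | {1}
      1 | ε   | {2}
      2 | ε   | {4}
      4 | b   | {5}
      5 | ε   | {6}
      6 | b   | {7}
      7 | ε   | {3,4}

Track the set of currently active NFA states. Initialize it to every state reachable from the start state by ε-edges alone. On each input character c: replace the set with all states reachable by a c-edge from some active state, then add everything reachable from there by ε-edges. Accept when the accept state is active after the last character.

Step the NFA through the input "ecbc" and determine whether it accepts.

start: ε-closure({0}) = {0}
'e' @ 1: {}  — state set empty
rest 'cbc' ignored (set empty)
end set {} — state 3 not in

Answer: REJECT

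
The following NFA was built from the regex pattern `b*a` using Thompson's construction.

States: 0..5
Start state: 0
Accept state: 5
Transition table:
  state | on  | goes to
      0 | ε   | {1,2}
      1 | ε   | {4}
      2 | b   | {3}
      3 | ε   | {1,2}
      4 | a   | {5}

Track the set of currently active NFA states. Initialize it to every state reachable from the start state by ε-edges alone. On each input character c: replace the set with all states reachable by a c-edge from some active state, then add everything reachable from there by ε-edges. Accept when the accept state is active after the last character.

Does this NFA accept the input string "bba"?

initial (ε-close {0}): {0,1,2,4}
'b' @ 1: {1,2,3,4}
'b' @ 2: {1,2,3,4}
'a' @ 3: {5}  [accepting]
end set {5} — state 5 in

Answer: ACCEPT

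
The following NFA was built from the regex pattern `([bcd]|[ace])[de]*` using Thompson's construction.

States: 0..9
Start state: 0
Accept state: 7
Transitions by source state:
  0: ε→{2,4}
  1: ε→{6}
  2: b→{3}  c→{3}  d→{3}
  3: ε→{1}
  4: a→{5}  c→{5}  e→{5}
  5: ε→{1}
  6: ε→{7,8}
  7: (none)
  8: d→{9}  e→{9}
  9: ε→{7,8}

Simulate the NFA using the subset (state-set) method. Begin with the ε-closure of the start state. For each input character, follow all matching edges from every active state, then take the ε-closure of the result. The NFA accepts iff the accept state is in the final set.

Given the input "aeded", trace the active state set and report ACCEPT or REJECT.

Answer: ACCEPT

Derivation:
S₀ = ε-closure({0}) = {0,2,4}
'a' @ 1: {1,5,6,7,8}  ✓accept
'e' @ 2: {7,8,9}  ✓accept
'd' @ 3: {7,8,9}  ✓accept
'e' @ 4: {7,8,9}  ✓accept
'd' @ 5: {7,8,9}  ✓accept
final: {7,8,9}; accept 7 in set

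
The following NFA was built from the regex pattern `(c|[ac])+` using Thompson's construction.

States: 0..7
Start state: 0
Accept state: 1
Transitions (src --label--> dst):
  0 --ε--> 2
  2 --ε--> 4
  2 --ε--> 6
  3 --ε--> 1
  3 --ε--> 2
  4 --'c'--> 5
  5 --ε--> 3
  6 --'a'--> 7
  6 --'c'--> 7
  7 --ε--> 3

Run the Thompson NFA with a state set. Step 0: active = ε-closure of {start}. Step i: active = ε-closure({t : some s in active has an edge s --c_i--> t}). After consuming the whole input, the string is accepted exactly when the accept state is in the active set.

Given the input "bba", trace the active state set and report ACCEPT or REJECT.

Answer: REJECT

Trace:
initial (ε-close {0}): {0,2,4,6}
'b' @ 1: {}  — no active states
rest 'ba' ignored (set empty)
final: {}; accept 1 not in set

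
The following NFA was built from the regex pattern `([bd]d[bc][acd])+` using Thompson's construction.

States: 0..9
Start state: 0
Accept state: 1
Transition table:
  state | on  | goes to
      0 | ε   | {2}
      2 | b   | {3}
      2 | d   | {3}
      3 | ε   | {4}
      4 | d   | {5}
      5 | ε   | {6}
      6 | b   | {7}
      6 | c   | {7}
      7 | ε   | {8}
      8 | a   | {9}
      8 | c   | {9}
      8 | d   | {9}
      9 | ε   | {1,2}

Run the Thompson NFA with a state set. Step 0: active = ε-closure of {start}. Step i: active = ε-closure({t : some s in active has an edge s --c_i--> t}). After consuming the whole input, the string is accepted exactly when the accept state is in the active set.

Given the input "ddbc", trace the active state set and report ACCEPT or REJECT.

Answer: ACCEPT

Derivation:
start: ε-closure({0}) = {0,2}
'd' @ 1: {3,4}
'd' @ 2: {5,6}
'b' @ 3: {7,8}
'c' @ 4: {1,2,9}  ✓accept
final: {1,2,9}; accept 1 in set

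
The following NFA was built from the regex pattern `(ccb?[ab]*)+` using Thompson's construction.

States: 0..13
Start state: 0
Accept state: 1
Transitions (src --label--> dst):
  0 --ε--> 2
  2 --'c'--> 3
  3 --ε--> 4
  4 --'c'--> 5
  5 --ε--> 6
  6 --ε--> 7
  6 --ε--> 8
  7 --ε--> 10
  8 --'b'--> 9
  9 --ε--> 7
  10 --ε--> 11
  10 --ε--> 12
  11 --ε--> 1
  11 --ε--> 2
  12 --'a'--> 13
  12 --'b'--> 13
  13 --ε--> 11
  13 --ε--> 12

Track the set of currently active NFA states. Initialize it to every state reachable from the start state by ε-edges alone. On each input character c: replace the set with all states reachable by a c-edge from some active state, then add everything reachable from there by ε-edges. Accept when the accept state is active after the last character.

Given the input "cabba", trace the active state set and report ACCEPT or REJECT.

S₀ = ε-closure({0}) = {0,2}
'c' @ 1: {3,4}
'a' @ 2: {}  — state set empty
rest 'bba' ignored (set empty)
end set {} — state 1 not in

Answer: REJECT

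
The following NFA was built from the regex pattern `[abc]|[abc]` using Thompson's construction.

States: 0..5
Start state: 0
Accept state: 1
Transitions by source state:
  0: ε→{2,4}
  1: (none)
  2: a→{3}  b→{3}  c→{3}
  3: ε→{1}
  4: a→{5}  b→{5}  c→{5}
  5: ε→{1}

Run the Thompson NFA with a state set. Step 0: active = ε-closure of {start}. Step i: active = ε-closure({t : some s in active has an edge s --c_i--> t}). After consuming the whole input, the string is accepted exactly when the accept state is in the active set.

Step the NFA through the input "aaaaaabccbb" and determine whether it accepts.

initial (ε-close {0}): {0,2,4}
'a' @ 1: {1,3,5}  ✓accept
'a' @ 2: {}  — dead — no transitions
rest 'aaaabccbb' ignored (set empty)
final: {}; accept 1 not in set

Answer: REJECT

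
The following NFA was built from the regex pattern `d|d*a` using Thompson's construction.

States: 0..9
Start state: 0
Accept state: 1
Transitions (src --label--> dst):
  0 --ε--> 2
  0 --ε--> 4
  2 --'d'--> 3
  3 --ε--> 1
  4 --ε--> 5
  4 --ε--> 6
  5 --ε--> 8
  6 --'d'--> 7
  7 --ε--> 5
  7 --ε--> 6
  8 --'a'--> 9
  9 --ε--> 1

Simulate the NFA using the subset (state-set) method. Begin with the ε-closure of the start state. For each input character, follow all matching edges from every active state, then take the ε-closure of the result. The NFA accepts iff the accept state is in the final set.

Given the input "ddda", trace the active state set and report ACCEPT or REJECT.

S₀ = ε-closure({0}) = {0,2,4,5,6,8}
'd' @ 1: {1,3,5,6,7,8}  [accepting]
'd' @ 2: {5,6,7,8}
'd' @ 3: {5,6,7,8}
'a' @ 4: {1,9}  [accepting]
after full input: {1,9}  (accept=1 in)

Answer: ACCEPT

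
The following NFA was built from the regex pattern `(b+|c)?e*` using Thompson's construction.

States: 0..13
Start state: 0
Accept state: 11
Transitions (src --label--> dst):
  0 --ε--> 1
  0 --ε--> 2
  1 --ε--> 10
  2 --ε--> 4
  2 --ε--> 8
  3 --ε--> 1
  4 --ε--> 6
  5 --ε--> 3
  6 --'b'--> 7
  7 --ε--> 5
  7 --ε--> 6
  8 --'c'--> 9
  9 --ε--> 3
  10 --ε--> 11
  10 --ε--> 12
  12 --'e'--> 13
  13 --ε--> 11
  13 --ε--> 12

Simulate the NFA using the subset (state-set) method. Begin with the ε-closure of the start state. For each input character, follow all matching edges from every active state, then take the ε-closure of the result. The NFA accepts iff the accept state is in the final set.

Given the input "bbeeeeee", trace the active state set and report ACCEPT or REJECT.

Answer: ACCEPT

Trace:
initial (ε-close {0}): {0,1,2,4,6,8,10,11,12}
'b' @ 1: {1,3,5,6,7,10,11,12}  [accepting]
'b' @ 2: {1,3,5,6,7,10,11,12}  [accepting]
'e' @ 3: {11,12,13}  [accepting]
'e' @ 4: {11,12,13}  [accepting]
'e' @ 5: {11,12,13}  [accepting]
'e' @ 6: {11,12,13}  [accepting]
'e' @ 7: {11,12,13}  [accepting]
'e' @ 8: {11,12,13}  [accepting]
after full input: {11,12,13}  (accept=11 in)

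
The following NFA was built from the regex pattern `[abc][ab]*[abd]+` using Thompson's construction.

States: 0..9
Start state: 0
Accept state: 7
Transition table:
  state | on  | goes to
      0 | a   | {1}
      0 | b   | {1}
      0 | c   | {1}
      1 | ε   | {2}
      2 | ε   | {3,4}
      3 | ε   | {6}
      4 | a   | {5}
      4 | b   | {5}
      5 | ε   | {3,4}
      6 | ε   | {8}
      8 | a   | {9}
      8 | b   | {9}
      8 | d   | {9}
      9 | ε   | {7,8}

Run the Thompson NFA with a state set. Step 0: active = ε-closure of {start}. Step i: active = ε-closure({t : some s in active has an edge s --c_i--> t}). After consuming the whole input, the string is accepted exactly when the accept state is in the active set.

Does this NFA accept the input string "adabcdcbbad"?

Answer: REJECT

Steps:
start: ε-closure({0}) = {0}
'a' @ 1: {1,2,3,4,6,8}
'd' @ 2: {7,8,9}  (accept∈set)
'a' @ 3: {7,8,9}  (accept∈set)
'b' @ 4: {7,8,9}  (accept∈set)
'c' @ 5: {}  — state set empty
rest 'dcbbad' ignored (set empty)
end set {} — state 7 not in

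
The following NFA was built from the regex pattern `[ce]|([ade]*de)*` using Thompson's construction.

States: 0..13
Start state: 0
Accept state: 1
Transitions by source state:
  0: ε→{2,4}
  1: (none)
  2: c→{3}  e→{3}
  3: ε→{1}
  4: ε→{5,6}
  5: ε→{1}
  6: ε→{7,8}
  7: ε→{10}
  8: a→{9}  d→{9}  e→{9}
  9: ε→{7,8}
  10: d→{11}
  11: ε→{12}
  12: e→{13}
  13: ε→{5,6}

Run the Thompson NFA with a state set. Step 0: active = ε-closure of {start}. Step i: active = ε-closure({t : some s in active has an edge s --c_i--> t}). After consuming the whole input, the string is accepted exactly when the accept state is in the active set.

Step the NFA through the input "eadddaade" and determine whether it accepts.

initial (ε-close {0}): {0,1,2,4,5,6,7,8,10}
'e' @ 1: {1,3,7,8,9,10}  [accepting]
'a' @ 2: {7,8,9,10}
'd' @ 3: {7,8,9,10,11,12}
'd' @ 4: {7,8,9,10,11,12}
'd' @ 5: {7,8,9,10,11,12}
'a' @ 6: {7,8,9,10}
'a' @ 7: {7,8,9,10}
'd' @ 8: {7,8,9,10,11,12}
'e' @ 9: {1,5,6,7,8,9,10,13}  [accepting]
final: {1,5,6,7,8,9,10,13}; accept 1 in set

Answer: ACCEPT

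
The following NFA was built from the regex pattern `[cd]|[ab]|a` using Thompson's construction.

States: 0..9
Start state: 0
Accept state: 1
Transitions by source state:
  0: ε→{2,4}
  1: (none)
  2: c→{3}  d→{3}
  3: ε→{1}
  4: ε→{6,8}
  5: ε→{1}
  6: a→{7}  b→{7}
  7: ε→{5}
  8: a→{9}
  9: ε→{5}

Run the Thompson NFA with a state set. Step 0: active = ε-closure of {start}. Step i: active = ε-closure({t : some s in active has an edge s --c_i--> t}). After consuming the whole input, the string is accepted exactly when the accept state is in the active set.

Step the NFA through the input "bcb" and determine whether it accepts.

S₀ = ε-closure({0}) = {0,2,4,6,8}
'b' @ 1: {1,5,7}  (accept∈set)
'c' @ 2: {}  — dead — no transitions
rest 'b' ignored (set empty)
final: {}; accept 1 not in set

Answer: REJECT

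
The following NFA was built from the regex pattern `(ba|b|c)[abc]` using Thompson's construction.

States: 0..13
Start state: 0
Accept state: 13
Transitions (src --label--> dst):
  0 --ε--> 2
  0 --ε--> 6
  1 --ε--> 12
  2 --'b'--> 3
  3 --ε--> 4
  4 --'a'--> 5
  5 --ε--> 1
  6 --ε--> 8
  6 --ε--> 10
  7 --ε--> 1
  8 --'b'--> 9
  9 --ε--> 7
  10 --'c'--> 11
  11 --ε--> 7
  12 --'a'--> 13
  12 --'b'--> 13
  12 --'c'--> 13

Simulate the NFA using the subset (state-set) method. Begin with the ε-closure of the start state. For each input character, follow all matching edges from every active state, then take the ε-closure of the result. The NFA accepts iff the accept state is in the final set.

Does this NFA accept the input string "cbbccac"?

start: ε-closure({0}) = {0,2,6,8,10}
'c' @ 1: {1,7,11,12}
'b' @ 2: {13}  (accept∈set)
'b' @ 3: {}  — no active states
rest 'ccac' ignored (set empty)
end set {} — state 13 not in

Answer: REJECT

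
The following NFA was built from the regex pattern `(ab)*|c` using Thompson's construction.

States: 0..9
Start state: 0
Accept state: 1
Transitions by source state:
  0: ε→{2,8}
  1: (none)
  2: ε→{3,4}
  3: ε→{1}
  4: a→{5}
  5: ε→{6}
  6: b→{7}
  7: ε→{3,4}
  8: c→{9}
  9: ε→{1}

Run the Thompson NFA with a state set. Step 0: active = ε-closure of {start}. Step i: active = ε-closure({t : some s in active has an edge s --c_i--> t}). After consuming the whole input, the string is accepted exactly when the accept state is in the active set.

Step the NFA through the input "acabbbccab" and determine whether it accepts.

initial (ε-close {0}): {0,1,2,3,4,8}
'a' @ 1: {5,6}
'c' @ 2: {}  — dead — no transitions
rest 'abbbccab' ignored (set empty)
end set {} — state 1 not in

Answer: REJECT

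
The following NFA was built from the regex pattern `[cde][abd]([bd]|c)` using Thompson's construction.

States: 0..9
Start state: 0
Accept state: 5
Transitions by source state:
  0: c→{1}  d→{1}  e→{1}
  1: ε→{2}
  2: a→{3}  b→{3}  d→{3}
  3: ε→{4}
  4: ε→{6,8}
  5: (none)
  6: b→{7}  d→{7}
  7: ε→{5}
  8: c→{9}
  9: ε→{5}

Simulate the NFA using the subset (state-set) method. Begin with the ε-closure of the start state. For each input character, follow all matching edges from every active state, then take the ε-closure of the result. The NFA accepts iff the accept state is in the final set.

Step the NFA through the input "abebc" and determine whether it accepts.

S₀ = ε-closure({0}) = {0}
'a' @ 1: {}  — state set empty
rest 'bebc' ignored (set empty)
end set {} — state 5 not in

Answer: REJECT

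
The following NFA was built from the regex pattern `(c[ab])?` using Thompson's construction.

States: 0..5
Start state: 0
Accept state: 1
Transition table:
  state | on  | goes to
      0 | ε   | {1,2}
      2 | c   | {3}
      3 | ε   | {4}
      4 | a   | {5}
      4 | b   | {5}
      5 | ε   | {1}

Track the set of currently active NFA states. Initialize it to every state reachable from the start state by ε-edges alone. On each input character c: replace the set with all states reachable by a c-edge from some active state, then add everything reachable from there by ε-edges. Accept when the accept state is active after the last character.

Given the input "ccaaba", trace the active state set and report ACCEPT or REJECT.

Answer: REJECT

Trace:
initial (ε-close {0}): {0,1,2}
'c' @ 1: {3,4}
'c' @ 2: {}  — state set empty
rest 'aaba' ignored (set empty)
end set {} — state 1 not in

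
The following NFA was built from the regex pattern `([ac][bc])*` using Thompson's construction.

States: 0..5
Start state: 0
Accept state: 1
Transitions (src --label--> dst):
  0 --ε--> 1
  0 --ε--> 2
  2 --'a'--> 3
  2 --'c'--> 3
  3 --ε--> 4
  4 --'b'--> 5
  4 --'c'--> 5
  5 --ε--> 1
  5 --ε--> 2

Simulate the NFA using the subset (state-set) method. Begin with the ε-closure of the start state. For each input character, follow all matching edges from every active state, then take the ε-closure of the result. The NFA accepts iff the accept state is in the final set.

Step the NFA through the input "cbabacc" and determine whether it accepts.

S₀ = ε-closure({0}) = {0,1,2}
'c' @ 1: {3,4}
'b' @ 2: {1,2,5}  (accept∈set)
'a' @ 3: {3,4}
'b' @ 4: {1,2,5}  (accept∈set)
'a' @ 5: {3,4}
'c' @ 6: {1,2,5}  (accept∈set)
'c' @ 7: {3,4}
final: {3,4}; accept 1 not in set

Answer: REJECT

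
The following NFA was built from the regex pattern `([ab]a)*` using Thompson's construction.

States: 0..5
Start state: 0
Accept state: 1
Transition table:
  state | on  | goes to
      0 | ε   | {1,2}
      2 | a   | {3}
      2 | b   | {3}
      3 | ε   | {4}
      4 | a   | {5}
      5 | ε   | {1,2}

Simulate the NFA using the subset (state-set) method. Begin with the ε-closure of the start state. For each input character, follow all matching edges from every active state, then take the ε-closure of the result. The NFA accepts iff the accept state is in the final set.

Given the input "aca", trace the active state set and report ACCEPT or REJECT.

Answer: REJECT

Steps:
start: ε-closure({0}) = {0,1,2}
'a' @ 1: {3,4}
'c' @ 2: {}  — dead — no transitions
rest 'a' ignored (set empty)
final: {}; accept 1 not in set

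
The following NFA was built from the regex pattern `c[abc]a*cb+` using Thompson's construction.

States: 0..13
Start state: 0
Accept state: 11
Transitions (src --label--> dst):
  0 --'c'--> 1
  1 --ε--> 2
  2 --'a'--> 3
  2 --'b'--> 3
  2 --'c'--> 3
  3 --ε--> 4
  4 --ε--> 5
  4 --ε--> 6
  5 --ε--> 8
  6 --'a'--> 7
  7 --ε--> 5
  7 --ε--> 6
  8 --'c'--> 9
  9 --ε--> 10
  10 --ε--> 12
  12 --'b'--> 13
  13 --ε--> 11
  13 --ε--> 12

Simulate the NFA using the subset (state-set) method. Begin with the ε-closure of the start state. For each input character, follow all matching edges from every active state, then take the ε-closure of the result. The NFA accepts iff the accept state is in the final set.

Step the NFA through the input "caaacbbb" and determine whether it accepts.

Answer: ACCEPT

Trace:
initial (ε-close {0}): {0}
'c' @ 1: {1,2}
'a' @ 2: {3,4,5,6,8}
'a' @ 3: {5,6,7,8}
'a' @ 4: {5,6,7,8}
'c' @ 5: {9,10,12}
'b' @ 6: {11,12,13}  (accept∈set)
'b' @ 7: {11,12,13}  (accept∈set)
'b' @ 8: {11,12,13}  (accept∈set)
after full input: {11,12,13}  (accept=11 in)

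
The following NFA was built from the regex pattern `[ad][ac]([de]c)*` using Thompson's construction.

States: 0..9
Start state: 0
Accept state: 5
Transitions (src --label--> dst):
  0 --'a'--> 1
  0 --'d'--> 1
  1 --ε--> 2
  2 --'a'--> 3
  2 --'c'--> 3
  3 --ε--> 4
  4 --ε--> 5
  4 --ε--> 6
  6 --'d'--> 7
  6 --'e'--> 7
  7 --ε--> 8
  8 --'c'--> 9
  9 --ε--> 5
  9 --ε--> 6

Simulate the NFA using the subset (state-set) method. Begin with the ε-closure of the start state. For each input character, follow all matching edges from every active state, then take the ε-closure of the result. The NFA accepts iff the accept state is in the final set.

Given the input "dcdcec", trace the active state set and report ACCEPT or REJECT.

S₀ = ε-closure({0}) = {0}
'd' @ 1: {1,2}
'c' @ 2: {3,4,5,6}  (accept∈set)
'd' @ 3: {7,8}
'c' @ 4: {5,6,9}  (accept∈set)
'e' @ 5: {7,8}
'c' @ 6: {5,6,9}  (accept∈set)
final: {5,6,9}; accept 5 in set

Answer: ACCEPT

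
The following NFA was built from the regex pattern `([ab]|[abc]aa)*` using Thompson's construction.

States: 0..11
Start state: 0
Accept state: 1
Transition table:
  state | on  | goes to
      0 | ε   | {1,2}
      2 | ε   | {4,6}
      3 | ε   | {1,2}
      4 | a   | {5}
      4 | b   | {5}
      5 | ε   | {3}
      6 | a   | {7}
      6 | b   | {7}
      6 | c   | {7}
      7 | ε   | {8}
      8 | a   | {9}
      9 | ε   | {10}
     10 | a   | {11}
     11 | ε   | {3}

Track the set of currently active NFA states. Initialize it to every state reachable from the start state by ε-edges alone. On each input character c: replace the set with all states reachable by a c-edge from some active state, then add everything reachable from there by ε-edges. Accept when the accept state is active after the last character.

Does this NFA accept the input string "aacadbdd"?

Answer: REJECT

Steps:
S₀ = ε-closure({0}) = {0,1,2,4,6}
'a' @ 1: {1,2,3,4,5,6,7,8}  [accepting]
'a' @ 2: {1,2,3,4,5,6,7,8,9,10}  [accepting]
'c' @ 3: {7,8}
'a' @ 4: {9,10}
'd' @ 5: {}  — state set empty
rest 'bdd' ignored (set empty)
end set {} — state 1 not in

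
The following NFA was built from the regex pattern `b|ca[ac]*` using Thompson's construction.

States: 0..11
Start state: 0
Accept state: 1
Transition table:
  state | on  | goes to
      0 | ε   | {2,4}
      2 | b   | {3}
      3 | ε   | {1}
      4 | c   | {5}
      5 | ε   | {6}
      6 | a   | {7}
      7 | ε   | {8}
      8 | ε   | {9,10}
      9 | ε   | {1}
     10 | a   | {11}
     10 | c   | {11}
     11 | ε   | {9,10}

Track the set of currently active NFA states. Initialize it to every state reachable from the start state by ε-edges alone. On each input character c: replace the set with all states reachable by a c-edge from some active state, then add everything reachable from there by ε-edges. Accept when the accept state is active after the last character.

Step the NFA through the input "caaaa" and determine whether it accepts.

Answer: ACCEPT

Steps:
S₀ = ε-closure({0}) = {0,2,4}
'c' @ 1: {5,6}
'a' @ 2: {1,7,8,9,10}  (accept∈set)
'a' @ 3: {1,9,10,11}  (accept∈set)
'a' @ 4: {1,9,10,11}  (accept∈set)
'a' @ 5: {1,9,10,11}  (accept∈set)
after full input: {1,9,10,11}  (accept=1 in)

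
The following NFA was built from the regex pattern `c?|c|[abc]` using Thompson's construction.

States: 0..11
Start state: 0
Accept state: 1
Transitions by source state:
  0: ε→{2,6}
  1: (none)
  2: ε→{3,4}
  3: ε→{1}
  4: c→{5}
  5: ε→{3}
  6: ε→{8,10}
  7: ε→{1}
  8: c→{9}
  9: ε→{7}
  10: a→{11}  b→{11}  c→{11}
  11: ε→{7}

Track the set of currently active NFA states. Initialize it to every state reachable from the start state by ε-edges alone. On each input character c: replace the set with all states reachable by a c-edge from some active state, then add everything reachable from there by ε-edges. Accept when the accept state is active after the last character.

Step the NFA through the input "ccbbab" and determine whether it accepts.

Answer: REJECT

Derivation:
S₀ = ε-closure({0}) = {0,1,2,3,4,6,8,10}
'c' @ 1: {1,3,5,7,9,11}  [accepting]
'c' @ 2: {}  — dead — no transitions
rest 'bbab' ignored (set empty)
after full input: {}  (accept=1 not in)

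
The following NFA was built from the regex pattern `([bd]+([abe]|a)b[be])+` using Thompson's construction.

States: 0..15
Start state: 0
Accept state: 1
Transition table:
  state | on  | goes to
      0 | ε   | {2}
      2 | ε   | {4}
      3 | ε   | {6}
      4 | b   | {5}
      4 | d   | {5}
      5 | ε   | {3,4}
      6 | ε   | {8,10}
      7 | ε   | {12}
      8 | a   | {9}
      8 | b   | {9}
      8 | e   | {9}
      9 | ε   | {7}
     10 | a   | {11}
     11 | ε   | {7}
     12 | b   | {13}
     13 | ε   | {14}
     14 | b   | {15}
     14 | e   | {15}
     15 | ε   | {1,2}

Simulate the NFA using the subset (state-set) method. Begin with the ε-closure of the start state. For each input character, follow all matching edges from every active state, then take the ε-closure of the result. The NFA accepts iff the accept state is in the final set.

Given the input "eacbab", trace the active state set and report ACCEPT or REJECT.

Answer: REJECT

Steps:
S₀ = ε-closure({0}) = {0,2,4}
'e' @ 1: {}  — dead — no transitions
rest 'acbab' ignored (set empty)
after full input: {}  (accept=1 not in)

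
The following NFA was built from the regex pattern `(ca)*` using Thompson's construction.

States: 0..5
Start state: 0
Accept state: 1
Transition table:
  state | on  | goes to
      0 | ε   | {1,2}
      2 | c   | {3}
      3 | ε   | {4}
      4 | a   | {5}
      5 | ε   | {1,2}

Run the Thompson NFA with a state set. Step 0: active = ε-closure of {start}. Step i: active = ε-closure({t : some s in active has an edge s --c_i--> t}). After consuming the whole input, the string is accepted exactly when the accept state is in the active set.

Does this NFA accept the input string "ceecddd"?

Answer: REJECT

Trace:
initial (ε-close {0}): {0,1,2}
'c' @ 1: {3,4}
'e' @ 2: {}  — state set empty
rest 'ecddd' ignored (set empty)
end set {} — state 1 not in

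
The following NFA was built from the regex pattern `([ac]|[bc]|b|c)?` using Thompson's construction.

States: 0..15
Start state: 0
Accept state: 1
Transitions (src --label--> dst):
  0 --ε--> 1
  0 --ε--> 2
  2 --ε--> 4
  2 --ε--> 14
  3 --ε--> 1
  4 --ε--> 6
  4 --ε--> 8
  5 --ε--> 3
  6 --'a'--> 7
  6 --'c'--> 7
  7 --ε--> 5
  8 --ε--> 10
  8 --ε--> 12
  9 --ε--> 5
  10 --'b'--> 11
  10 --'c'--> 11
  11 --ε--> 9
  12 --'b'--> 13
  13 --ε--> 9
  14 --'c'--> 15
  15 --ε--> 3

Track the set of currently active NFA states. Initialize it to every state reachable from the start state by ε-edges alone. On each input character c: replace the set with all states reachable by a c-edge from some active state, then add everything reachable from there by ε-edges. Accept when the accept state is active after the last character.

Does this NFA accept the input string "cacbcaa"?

initial (ε-close {0}): {0,1,2,4,6,8,10,12,14}
'c' @ 1: {1,3,5,7,9,11,15}  ✓accept
'a' @ 2: {}  — dead — no transitions
rest 'cbcaa' ignored (set empty)
end set {} — state 1 not in

Answer: REJECT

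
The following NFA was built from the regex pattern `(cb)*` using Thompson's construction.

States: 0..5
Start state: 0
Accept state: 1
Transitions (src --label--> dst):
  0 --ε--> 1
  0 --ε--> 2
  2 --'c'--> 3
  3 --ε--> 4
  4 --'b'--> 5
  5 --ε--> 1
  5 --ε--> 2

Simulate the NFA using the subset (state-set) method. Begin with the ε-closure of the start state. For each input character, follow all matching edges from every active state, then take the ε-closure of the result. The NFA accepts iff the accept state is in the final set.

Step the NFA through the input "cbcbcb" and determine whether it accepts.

Answer: ACCEPT

Steps:
S₀ = ε-closure({0}) = {0,1,2}
'c' @ 1: {3,4}
'b' @ 2: {1,2,5}  [accepting]
'c' @ 3: {3,4}
'b' @ 4: {1,2,5}  [accepting]
'c' @ 5: {3,4}
'b' @ 6: {1,2,5}  [accepting]
end set {1,2,5} — state 1 in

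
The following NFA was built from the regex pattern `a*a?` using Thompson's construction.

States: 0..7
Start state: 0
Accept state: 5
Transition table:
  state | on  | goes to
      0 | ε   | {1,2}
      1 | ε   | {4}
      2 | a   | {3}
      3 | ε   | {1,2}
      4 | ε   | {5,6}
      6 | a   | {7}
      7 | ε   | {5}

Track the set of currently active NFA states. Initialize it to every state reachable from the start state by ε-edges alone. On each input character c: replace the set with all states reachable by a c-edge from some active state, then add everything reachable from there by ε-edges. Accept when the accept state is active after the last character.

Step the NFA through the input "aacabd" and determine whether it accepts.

initial (ε-close {0}): {0,1,2,4,5,6}
'a' @ 1: {1,2,3,4,5,6,7}  ✓accept
'a' @ 2: {1,2,3,4,5,6,7}  ✓accept
'c' @ 3: {}  — dead — no transitions
rest 'abd' ignored (set empty)
final: {}; accept 5 not in set

Answer: REJECT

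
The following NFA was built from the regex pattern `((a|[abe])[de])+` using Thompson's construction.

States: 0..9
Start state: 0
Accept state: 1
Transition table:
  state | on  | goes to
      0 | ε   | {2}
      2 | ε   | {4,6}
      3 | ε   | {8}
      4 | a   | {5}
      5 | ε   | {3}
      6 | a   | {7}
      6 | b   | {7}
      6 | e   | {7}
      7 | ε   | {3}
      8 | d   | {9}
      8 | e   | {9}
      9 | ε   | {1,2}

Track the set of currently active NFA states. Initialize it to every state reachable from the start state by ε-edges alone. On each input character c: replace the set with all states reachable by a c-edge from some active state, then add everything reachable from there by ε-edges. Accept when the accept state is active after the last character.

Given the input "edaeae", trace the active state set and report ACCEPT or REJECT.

Answer: ACCEPT

Trace:
initial (ε-close {0}): {0,2,4,6}
'e' @ 1: {3,7,8}
'd' @ 2: {1,2,4,6,9}  ✓accept
'a' @ 3: {3,5,7,8}
'e' @ 4: {1,2,4,6,9}  ✓accept
'a' @ 5: {3,5,7,8}
'e' @ 6: {1,2,4,6,9}  ✓accept
end set {1,2,4,6,9} — state 1 in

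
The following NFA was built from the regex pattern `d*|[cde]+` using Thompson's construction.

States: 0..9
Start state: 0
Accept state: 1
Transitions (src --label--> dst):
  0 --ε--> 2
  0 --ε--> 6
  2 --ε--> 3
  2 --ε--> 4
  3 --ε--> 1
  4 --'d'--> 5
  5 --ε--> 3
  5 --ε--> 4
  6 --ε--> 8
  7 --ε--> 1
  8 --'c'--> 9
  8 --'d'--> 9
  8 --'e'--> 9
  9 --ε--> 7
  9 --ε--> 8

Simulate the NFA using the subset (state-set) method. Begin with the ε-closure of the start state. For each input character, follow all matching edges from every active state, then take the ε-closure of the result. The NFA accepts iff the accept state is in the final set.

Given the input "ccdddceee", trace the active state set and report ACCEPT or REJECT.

S₀ = ε-closure({0}) = {0,1,2,3,4,6,8}
'c' @ 1: {1,7,8,9}  [accepting]
'c' @ 2: {1,7,8,9}  [accepting]
'd' @ 3: {1,7,8,9}  [accepting]
'd' @ 4: {1,7,8,9}  [accepting]
'd' @ 5: {1,7,8,9}  [accepting]
'c' @ 6: {1,7,8,9}  [accepting]
'e' @ 7: {1,7,8,9}  [accepting]
'e' @ 8: {1,7,8,9}  [accepting]
'e' @ 9: {1,7,8,9}  [accepting]
end set {1,7,8,9} — state 1 in

Answer: ACCEPT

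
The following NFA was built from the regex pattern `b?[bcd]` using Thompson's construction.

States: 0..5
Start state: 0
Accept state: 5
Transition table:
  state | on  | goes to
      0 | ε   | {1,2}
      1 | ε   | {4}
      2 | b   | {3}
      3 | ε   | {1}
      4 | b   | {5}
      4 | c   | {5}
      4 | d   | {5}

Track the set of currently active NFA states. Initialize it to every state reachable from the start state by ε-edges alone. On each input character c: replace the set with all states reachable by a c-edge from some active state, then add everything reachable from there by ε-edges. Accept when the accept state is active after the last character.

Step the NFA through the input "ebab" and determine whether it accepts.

Answer: REJECT

Derivation:
start: ε-closure({0}) = {0,1,2,4}
'e' @ 1: {}  — no active states
rest 'bab' ignored (set empty)
final: {}; accept 5 not in set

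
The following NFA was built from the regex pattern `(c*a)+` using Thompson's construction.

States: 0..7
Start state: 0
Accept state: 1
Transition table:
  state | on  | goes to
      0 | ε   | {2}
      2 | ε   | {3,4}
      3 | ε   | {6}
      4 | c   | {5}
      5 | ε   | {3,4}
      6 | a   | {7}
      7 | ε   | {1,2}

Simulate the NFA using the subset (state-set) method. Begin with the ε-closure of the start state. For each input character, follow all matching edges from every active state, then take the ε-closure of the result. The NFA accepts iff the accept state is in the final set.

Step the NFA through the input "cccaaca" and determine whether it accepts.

initial (ε-close {0}): {0,2,3,4,6}
'c' @ 1: {3,4,5,6}
'c' @ 2: {3,4,5,6}
'c' @ 3: {3,4,5,6}
'a' @ 4: {1,2,3,4,6,7}  (accept∈set)
'a' @ 5: {1,2,3,4,6,7}  (accept∈set)
'c' @ 6: {3,4,5,6}
'a' @ 7: {1,2,3,4,6,7}  (accept∈set)
after full input: {1,2,3,4,6,7}  (accept=1 in)

Answer: ACCEPT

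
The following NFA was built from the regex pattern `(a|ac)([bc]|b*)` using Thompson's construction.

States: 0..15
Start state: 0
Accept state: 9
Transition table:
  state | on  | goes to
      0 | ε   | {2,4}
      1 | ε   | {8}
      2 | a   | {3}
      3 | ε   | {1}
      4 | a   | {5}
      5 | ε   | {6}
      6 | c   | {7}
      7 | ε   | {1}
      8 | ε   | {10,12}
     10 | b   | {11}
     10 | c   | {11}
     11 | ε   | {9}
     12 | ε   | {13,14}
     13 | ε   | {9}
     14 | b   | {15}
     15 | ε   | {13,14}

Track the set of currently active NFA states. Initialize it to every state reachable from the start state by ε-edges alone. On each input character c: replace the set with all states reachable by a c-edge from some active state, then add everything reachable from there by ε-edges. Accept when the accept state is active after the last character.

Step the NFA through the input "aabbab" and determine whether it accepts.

start: ε-closure({0}) = {0,2,4}
'a' @ 1: {1,3,5,6,8,9,10,12,13,14}  [accepting]
'a' @ 2: {}  — dead — no transitions
rest 'bbab' ignored (set empty)
end set {} — state 9 not in

Answer: REJECT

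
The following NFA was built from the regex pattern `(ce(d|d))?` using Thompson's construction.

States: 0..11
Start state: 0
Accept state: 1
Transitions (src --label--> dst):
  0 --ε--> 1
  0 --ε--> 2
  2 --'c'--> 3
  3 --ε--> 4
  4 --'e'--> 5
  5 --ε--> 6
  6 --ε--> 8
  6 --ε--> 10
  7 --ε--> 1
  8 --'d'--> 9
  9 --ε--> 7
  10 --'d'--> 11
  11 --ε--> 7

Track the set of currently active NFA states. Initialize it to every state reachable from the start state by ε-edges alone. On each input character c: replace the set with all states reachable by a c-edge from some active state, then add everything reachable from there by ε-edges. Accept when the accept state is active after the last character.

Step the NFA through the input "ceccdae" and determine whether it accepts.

initial (ε-close {0}): {0,1,2}
'c' @ 1: {3,4}
'e' @ 2: {5,6,8,10}
'c' @ 3: {}  — state set empty
rest 'cdae' ignored (set empty)
final: {}; accept 1 not in set

Answer: REJECT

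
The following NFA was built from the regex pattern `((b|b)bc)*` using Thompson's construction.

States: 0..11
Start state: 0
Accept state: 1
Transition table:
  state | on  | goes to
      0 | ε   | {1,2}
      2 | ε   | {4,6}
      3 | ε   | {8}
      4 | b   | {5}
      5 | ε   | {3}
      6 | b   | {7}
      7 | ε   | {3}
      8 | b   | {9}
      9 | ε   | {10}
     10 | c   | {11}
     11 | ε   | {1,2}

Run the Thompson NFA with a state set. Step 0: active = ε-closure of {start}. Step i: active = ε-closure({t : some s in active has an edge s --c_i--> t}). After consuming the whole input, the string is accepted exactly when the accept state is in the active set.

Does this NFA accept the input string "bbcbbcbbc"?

Answer: ACCEPT

Steps:
S₀ = ε-closure({0}) = {0,1,2,4,6}
'b' @ 1: {3,5,7,8}
'b' @ 2: {9,10}
'c' @ 3: {1,2,4,6,11}  (accept∈set)
'b' @ 4: {3,5,7,8}
'b' @ 5: {9,10}
'c' @ 6: {1,2,4,6,11}  (accept∈set)
'b' @ 7: {3,5,7,8}
'b' @ 8: {9,10}
'c' @ 9: {1,2,4,6,11}  (accept∈set)
after full input: {1,2,4,6,11}  (accept=1 in)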